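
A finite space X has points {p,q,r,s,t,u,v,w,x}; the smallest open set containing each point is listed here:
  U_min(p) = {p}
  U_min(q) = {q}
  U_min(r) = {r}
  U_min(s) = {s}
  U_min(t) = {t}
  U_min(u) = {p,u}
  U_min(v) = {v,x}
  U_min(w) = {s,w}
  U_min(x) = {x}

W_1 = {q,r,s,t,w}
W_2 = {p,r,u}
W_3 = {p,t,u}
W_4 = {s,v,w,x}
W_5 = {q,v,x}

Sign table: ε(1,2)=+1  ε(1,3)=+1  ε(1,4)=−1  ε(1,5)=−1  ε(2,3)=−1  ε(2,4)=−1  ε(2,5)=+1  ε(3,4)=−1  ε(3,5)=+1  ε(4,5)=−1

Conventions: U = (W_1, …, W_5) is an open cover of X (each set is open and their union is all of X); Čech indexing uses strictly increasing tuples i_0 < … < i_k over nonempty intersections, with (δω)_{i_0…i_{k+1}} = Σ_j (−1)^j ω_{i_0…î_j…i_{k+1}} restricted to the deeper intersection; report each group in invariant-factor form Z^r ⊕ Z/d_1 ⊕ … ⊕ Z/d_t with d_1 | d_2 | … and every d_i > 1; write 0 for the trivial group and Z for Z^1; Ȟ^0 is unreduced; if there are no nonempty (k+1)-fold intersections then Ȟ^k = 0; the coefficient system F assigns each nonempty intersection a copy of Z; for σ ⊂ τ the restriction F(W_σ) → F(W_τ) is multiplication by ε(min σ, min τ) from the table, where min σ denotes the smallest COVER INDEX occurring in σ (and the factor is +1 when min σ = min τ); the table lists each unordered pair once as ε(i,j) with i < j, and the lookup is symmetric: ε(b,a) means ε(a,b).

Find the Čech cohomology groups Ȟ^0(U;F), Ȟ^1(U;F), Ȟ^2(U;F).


Ȟ^0 ≅ 0, Ȟ^1 ≅ Z ⊕ Z/2, Ȟ^2 ≅ 0

nonempty intersections:
  W12={r} W13={t} W14={s,w} W15={q} W23={p,u} W45={v,x}
C dims 5,6; δ0: rk 5, SNF 1^4·2
Ȟ^0: (5−5)−0=0 ⇒ 0
Ȟ^1: (6−0)−5=1 plus torsion [2] ⇒ Z ⊕ Z/2
Ȟ^2: (0−0)−0=0 ⇒ 0


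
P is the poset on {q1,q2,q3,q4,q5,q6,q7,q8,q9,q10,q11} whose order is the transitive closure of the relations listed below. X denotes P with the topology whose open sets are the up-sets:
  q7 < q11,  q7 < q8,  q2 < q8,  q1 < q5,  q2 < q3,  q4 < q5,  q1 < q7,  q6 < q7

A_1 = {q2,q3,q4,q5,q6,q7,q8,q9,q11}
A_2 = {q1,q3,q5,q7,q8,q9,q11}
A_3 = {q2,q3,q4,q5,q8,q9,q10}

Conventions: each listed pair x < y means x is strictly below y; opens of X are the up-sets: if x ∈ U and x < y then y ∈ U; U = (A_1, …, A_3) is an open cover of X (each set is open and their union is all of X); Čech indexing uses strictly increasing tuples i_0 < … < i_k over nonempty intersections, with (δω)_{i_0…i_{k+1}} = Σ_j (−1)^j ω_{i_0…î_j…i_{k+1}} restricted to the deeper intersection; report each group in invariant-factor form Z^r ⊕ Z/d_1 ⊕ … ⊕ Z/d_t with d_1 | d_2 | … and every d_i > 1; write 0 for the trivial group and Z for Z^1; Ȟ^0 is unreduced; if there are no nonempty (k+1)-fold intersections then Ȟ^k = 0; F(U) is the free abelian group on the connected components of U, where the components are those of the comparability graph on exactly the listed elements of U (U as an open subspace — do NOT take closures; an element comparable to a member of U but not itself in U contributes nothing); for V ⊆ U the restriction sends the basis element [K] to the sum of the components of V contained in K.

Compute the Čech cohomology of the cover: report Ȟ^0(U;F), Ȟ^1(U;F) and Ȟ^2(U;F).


Ȟ^0 ≅ Z^3, Ȟ^1 ≅ 0, Ȟ^2 ≅ 0

nerve of the cover:
  A12={q3,q5,q7,q8,q9,q11} A13={q2,q3,q4,q5,q8,q9} A23={q3,q5,q8,q9}
  A123={q3,q5,q8,q9}
components per intersection:
  A1: {q2,q3,q6,q7,q8,q11} {q4,q5} {q9}
  A2: {q1,q5,q7,q8,q11} {q3} {q9}
  A3: {q2,q3,q8} {q4,q5} {q9} {q10}
  A12: {q3} {q5} {q7,q8,q11} {q9}
  A13: {q2,q3,q8} {q4,q5} {q9}
  A23: {q3} {q5} {q8} {q9}
  A123: {q3} {q5} {q8} {q9}
C dims 10,11,4; δ0: rk 7, SNF 1^7; δ1: rk 4, SNF 1^4
Ȟ^0 = (10 − 7) − 0 = 3, so Ȟ^0 ≅ Z^3
Ȟ^1 = (11 − 4) − 7 = 0, so Ȟ^1 ≅ 0
Ȟ^2 = (4 − 0) − 4 = 0, so Ȟ^2 ≅ 0


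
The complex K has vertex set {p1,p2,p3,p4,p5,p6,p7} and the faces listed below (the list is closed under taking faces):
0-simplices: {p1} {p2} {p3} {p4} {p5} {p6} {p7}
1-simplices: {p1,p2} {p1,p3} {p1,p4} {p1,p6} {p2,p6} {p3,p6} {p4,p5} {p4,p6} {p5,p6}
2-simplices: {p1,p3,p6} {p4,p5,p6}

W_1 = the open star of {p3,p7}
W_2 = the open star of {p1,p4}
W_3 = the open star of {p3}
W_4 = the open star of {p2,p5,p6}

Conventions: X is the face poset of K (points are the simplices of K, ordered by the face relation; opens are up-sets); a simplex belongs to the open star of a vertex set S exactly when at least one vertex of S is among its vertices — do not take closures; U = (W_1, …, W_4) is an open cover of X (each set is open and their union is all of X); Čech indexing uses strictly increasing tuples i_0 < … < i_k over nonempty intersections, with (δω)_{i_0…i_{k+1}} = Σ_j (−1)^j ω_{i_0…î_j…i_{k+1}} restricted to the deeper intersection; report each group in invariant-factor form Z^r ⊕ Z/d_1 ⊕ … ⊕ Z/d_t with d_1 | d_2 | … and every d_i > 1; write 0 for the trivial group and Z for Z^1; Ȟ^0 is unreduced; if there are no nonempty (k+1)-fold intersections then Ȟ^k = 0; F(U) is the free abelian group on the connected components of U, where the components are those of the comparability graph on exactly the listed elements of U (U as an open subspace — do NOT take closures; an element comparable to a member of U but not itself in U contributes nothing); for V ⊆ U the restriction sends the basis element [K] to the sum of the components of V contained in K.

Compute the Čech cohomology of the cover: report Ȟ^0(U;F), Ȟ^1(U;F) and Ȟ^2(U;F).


Ȟ^0 = Z^2, Ȟ^1 = Z^2, Ȟ^2 = 0

nonempty overlaps:
  W1={{p3},{p7},{p1,p3},{p3,p6},{p1,p3,p6}} W2={{p1},{p4},{p1,p2},{p1,p3},{p1,p4},{p1,p6},{p4,p5},{p4,p6},{p1,p3,p6},{p4,p5,p6}} W3={{p3},{p1,p3},{p3,p6},{p1,p3,p6}} W4={{p2},{p5},{p6},{p1,p2},{p1,p6},{p2,p6},{p3,p6},{p4,p5},{p4,p6},{p5,p6},{p1,p3,p6},{p4,p5,p6}}
  W12={{p1,p3},{p1,p3,p6}} W13={{p3},{p1,p3},{p3,p6},{p1,p3,p6}} W14={{p3,p6},{p1,p3,p6}} W23={{p1,p3},{p1,p3,p6}} W24={{p1,p2},{p1,p6},{p4,p5},{p4,p6},{p1,p3,p6},{p4,p5,p6}} W34={{p3,p6},{p1,p3,p6}}
  W123={{p1,p3},{p1,p3,p6}} W124={{p1,p3,p6}} W134={{p3,p6},{p1,p3,p6}} W234={{p1,p3,p6}}
  W1234={{p1,p3,p6}}
components per intersection:
  W1: {{p3},{p1,p3},{p3,p6},{p1,p3,p6}} {{p7}}
  W2: {{p1},{p4},{p1,p2},{p1,p3},{p1,p4},{p1,p6},{p4,p5},{p4,p6},{p1,p3,p6},{p4,p5,p6}}
  W3: {{p3},{p1,p3},{p3,p6},{p1,p3,p6}}
  W4: {{p2},{p5},{p6},{p1,p2},{p1,p6},{p2,p6},{p3,p6},{p4,p5},{p4,p6},{p5,p6},{p1,p3,p6},{p4,p5,p6}}
  W12: {{p1,p3},{p1,p3,p6}}
  W13: {{p3},{p1,p3},{p3,p6},{p1,p3,p6}}
  W14: {{p3,p6},{p1,p3,p6}}
  W23: {{p1,p3},{p1,p3,p6}}
  W24: {{p1,p2}} {{p1,p6},{p1,p3,p6}} {{p4,p5},{p4,p6},{p4,p5,p6}}
  W34: {{p3,p6},{p1,p3,p6}}
  W123: {{p1,p3},{p1,p3,p6}}
  W124: {{p1,p3,p6}}
  W134: {{p3,p6},{p1,p3,p6}}
  W234: {{p1,p3,p6}}
  W1234: {{p1,p3,p6}}
C dims 5,8,4,1; δ0: rk 3, SNF 1^3; δ1: rk 3, SNF 1^3; δ2: rk 1, SNF 1^1
degree 0: 5−3−0 = 2 → Ȟ^0 ≅ Z^2
degree 1: 8−3−3 = 2 → Ȟ^1 ≅ Z^2
degree 2: 4−1−3 = 0 → Ȟ^2 ≅ 0


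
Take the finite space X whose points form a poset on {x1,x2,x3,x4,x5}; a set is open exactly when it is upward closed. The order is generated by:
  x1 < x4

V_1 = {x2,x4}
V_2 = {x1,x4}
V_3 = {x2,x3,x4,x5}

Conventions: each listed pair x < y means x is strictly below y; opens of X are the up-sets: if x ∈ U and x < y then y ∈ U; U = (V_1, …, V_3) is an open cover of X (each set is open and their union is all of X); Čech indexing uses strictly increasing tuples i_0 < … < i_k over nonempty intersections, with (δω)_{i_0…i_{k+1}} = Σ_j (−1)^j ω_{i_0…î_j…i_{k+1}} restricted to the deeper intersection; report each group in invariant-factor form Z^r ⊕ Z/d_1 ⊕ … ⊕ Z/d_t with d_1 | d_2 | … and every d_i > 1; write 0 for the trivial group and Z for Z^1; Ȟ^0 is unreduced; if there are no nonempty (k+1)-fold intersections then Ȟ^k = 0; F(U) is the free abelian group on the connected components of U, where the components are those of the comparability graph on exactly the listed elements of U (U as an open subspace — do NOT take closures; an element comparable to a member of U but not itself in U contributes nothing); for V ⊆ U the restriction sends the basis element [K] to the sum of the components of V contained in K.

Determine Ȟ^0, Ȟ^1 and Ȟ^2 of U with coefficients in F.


nonempty overlaps:
  V12={x4} V13={x2,x4} V23={x4}
  V123={x4}
components per intersection:
  V1: {x2} {x4}
  V2: {x1,x4}
  V3: {x2} {x3} {x4} {x5}
  V12: {x4}
  V13: {x2} {x4}
  V23: {x4}
  V123: {x4}
C dims 7,4,1; δ0: rk 3, SNF 1^3; δ1: rk 1, SNF 1^1
degree 0: 7−3−0 = 4 → Ȟ^0 ≅ Z^4
degree 1: 4−1−3 = 0 → Ȟ^1 ≅ 0
degree 2: 1−0−1 = 0 → Ȟ^2 ≅ 0

Ȟ^0 ≅ Z^4, Ȟ^1 ≅ 0 and Ȟ^2 ≅ 0


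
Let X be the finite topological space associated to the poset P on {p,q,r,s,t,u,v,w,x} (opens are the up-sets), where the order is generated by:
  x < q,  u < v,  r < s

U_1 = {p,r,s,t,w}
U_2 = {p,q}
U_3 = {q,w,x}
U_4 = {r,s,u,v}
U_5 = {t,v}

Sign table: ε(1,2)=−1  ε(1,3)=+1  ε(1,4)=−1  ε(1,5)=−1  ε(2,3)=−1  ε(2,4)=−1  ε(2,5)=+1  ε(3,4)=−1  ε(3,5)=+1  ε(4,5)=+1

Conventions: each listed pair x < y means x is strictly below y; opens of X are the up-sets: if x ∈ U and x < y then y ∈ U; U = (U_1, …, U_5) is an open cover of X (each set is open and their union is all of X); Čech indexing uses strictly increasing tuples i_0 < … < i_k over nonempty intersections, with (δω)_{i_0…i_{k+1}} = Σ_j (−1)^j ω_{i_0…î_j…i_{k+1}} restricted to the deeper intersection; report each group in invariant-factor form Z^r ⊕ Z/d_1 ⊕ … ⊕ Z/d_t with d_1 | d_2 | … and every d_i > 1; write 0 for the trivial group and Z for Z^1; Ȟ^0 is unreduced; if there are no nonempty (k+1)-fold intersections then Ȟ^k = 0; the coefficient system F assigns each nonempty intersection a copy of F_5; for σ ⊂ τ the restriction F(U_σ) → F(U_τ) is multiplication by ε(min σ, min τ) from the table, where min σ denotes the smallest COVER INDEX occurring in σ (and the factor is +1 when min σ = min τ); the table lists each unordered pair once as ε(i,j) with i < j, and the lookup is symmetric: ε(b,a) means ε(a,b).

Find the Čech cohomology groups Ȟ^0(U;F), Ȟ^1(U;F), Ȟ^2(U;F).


nerve of the cover:
  U12={p} U13={w} U14={r,s} U15={t} U23={q} U45={v}
C dims 5,6; δ0: rk_F5 4
Ȟ^0 = (5 − 4) − 0 = 1, so Ȟ^0 ≅ Z/5
Ȟ^1 = (6 − 0) − 4 = 2, so Ȟ^1 ≅ Z/5 ⊕ Z/5
Ȟ^2 = (0 − 0) − 0 = 0, so Ȟ^2 ≅ 0

Ȟ^0 = Z/5, Ȟ^1 = Z/5 ⊕ Z/5 and Ȟ^2 = 0


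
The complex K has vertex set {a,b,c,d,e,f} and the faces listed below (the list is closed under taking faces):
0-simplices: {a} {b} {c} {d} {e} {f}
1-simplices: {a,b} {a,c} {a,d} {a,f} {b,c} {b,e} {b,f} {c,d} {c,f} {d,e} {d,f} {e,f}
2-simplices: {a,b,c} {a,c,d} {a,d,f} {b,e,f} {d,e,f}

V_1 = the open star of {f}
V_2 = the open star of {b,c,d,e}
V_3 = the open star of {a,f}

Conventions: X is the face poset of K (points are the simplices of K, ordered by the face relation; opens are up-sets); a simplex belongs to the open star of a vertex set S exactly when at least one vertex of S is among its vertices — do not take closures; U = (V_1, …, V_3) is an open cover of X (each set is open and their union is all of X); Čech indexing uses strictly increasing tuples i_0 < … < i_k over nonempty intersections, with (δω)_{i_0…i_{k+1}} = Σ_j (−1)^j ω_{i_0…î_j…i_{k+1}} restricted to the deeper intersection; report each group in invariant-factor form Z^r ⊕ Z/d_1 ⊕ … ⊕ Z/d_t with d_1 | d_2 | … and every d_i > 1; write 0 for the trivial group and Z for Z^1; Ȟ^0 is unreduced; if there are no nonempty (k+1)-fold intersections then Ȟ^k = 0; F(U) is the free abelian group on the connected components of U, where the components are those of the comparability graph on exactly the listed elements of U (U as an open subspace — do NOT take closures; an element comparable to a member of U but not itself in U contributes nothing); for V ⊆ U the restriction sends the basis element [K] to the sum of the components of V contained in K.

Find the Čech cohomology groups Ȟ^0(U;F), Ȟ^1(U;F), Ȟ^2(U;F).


nerve of the cover:
  V1={{f},{a,f},{b,f},{c,f},{d,f},{e,f},{a,d,f},{b,e,f},{d,e,f}} V2={{b},{c},{d},{e},{a,b},{a,c},{a,d},{b,c},{b,e},{b,f},{c,d},{c,f},{d,e},{d,f},{e,f},{a,b,c},{a,c,d},{a,d,f},{b,e,f},{d,e,f}} V3={{a},{f},{a,b},{a,c},{a,d},{a,f},{b,f},{c,f},{d,f},{e,f},{a,b,c},{a,c,d},{a,d,f},{b,e,f},{d,e,f}}
  V12={{b,f},{c,f},{d,f},{e,f},{a,d,f},{b,e,f},{d,e,f}} V13={{f},{a,f},{b,f},{c,f},{d,f},{e,f},{a,d,f},{b,e,f},{d,e,f}} V23={{a,b},{a,c},{a,d},{b,f},{c,f},{d,f},{e,f},{a,b,c},{a,c,d},{a,d,f},{b,e,f},{d,e,f}}
  V123={{b,f},{c,f},{d,f},{e,f},{a,d,f},{b,e,f},{d,e,f}}
components per intersection:
  V1: {{f},{a,f},{b,f},{c,f},{d,f},{e,f},{a,d,f},{b,e,f},{d,e,f}}
  V2: {{b},{c},{d},{e},{a,b},{a,c},{a,d},{b,c},{b,e},{b,f},{c,d},{c,f},{d,e},{d,f},{e,f},{a,b,c},{a,c,d},{a,d,f},{b,e,f},{d,e,f}}
  V3: {{a},{f},{a,b},{a,c},{a,d},{a,f},{b,f},{c,f},{d,f},{e,f},{a,b,c},{a,c,d},{a,d,f},{b,e,f},{d,e,f}}
  V12: {{b,f},{d,f},{e,f},{a,d,f},{b,e,f},{d,e,f}} {{c,f}}
  V13: {{f},{a,f},{b,f},{c,f},{d,f},{e,f},{a,d,f},{b,e,f},{d,e,f}}
  V23: {{a,b},{a,c},{a,d},{b,f},{d,f},{e,f},{a,b,c},{a,c,d},{a,d,f},{b,e,f},{d,e,f}} {{c,f}}
  V123: {{b,f},{d,f},{e,f},{a,d,f},{b,e,f},{d,e,f}} {{c,f}}
C dims 3,5,2; δ0: rk 2, SNF 1^2; δ1: rk 2, SNF 1^2
Ȟ^0 = (3 − 2) − 0 = 1, so Ȟ^0 ≅ Z
Ȟ^1 = (5 − 2) − 2 = 1, so Ȟ^1 ≅ Z
Ȟ^2 = (2 − 0) − 2 = 0, so Ȟ^2 ≅ 0

Ȟ^0 ≅ Z, Ȟ^1 ≅ Z, Ȟ^2 ≅ 0


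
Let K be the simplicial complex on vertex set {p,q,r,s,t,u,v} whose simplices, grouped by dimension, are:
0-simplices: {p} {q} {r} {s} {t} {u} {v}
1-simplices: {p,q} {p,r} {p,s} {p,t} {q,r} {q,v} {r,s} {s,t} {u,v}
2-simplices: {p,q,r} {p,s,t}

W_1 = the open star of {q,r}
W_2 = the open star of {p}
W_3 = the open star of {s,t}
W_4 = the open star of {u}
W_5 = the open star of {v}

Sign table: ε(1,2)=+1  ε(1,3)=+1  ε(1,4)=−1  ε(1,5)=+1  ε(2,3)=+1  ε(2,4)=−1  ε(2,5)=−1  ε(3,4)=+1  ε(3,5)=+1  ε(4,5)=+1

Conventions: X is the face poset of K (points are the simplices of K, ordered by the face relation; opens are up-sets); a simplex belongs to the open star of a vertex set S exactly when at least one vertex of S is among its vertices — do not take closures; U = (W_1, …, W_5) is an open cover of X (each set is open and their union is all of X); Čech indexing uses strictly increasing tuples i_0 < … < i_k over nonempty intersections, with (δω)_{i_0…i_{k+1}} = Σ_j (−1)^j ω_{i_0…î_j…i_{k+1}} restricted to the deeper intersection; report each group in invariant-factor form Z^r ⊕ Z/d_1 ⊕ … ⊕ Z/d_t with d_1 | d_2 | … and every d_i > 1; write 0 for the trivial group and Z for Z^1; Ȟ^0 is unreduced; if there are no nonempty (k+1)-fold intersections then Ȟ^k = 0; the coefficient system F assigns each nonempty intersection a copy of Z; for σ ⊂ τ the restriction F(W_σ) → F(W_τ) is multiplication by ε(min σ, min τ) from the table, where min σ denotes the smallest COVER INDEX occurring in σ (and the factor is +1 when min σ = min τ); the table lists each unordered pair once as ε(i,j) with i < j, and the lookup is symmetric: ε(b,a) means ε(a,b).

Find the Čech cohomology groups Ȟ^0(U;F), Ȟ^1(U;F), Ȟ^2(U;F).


Ȟ^0 ≅ Z, Ȟ^1 ≅ Z and Ȟ^2 ≅ 0

intersection data:
  W1={{q},{r},{p,q},{p,r},{q,r},{q,v},{r,s},{p,q,r}} W2={{p},{p,q},{p,r},{p,s},{p,t},{p,q,r},{p,s,t}} W3={{s},{t},{p,s},{p,t},{r,s},{s,t},{p,s,t}} W4={{u},{u,v}} W5={{v},{q,v},{u,v}}
  W12={{p,q},{p,r},{p,q,r}} W13={{r,s}} W15={{q,v}} W23={{p,s},{p,t},{p,s,t}} W45={{u,v}}
C dims 5,5; δ0: rk 4, SNF 1^4
Ȟ^0 = (5 − 4) − 0 = 1, so Ȟ^0 ≅ Z
Ȟ^1 = (5 − 0) − 4 = 1, so Ȟ^1 ≅ Z
Ȟ^2 = (0 − 0) − 0 = 0, so Ȟ^2 ≅ 0


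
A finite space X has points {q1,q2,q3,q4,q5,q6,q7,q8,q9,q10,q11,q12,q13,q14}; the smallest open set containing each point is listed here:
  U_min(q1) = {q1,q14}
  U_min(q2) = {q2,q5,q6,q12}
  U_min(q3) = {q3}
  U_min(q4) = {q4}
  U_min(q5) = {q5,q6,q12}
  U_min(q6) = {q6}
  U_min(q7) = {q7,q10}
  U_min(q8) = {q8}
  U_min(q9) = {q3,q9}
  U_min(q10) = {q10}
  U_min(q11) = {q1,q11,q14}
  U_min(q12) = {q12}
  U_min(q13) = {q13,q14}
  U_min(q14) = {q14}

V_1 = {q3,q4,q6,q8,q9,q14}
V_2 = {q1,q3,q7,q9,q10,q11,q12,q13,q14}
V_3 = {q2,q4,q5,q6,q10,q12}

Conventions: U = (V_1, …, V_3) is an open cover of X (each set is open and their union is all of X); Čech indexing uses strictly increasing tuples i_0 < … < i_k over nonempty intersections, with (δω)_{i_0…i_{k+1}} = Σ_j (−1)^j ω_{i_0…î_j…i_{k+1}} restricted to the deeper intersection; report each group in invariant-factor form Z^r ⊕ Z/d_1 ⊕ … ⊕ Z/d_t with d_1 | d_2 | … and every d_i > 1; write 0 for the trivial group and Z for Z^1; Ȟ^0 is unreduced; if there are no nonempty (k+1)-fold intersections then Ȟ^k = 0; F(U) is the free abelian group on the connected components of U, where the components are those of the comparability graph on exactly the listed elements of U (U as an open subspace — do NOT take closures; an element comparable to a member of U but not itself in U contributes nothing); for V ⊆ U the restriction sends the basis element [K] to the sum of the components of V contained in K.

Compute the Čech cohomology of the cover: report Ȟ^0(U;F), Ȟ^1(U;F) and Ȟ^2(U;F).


Ȟ^0(U;F) ≅ Z^6,  Ȟ^1(U;F) ≅ 0,  Ȟ^2(U;F) ≅ 0

intersection data:
  V12={q3,q9,q14} V13={q4,q6} V23={q10,q12}
components per intersection:
  V1: {q3,q9} {q4} {q6} {q8} {q14}
  V2: {q1,q11,q13,q14} {q3,q9} {q7,q10} {q12}
  V3: {q2,q5,q6,q12} {q4} {q10}
  V12: {q3,q9} {q14}
  V13: {q4} {q6}
  V23: {q10} {q12}
C dims 12,6; δ0: rk 6, SNF 1^6
Ȟ^0 = (12 − 6) − 0 = 6, so Ȟ^0 ≅ Z^6
Ȟ^1 = (6 − 0) − 6 = 0, so Ȟ^1 ≅ 0
Ȟ^2 = (0 − 0) − 0 = 0, so Ȟ^2 ≅ 0


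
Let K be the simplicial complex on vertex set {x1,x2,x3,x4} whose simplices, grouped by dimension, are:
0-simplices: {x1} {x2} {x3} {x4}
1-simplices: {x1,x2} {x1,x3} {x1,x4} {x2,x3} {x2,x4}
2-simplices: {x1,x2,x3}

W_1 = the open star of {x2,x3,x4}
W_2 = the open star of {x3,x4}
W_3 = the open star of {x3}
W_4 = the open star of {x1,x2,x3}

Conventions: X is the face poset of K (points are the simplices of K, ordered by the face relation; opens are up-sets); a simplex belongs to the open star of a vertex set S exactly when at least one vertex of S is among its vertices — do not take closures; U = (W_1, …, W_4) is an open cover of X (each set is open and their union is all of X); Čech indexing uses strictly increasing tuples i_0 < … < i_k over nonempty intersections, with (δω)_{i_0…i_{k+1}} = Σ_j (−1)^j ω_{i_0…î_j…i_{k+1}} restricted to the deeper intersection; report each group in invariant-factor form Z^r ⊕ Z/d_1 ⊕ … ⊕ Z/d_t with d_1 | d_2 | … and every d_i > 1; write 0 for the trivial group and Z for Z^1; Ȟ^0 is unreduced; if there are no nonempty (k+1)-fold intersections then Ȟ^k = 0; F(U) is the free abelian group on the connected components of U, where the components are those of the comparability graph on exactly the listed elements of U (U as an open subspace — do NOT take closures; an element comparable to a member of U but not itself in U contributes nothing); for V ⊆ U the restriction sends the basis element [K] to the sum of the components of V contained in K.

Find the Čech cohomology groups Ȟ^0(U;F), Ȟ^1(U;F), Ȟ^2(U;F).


nerve of the cover:
  W1={{x2},{x3},{x4},{x1,x2},{x1,x3},{x1,x4},{x2,x3},{x2,x4},{x1,x2,x3}} W2={{x3},{x4},{x1,x3},{x1,x4},{x2,x3},{x2,x4},{x1,x2,x3}} W3={{x3},{x1,x3},{x2,x3},{x1,x2,x3}} W4={{x1},{x2},{x3},{x1,x2},{x1,x3},{x1,x4},{x2,x3},{x2,x4},{x1,x2,x3}}
  W12={{x3},{x4},{x1,x3},{x1,x4},{x2,x3},{x2,x4},{x1,x2,x3}} W13={{x3},{x1,x3},{x2,x3},{x1,x2,x3}} W14={{x2},{x3},{x1,x2},{x1,x3},{x1,x4},{x2,x3},{x2,x4},{x1,x2,x3}} W23={{x3},{x1,x3},{x2,x3},{x1,x2,x3}} W24={{x3},{x1,x3},{x1,x4},{x2,x3},{x2,x4},{x1,x2,x3}} W34={{x3},{x1,x3},{x2,x3},{x1,x2,x3}}
  W123={{x3},{x1,x3},{x2,x3},{x1,x2,x3}} W124={{x3},{x1,x3},{x1,x4},{x2,x3},{x2,x4},{x1,x2,x3}} W134={{x3},{x1,x3},{x2,x3},{x1,x2,x3}} W234={{x3},{x1,x3},{x2,x3},{x1,x2,x3}}
  W1234={{x3},{x1,x3},{x2,x3},{x1,x2,x3}}
components per intersection:
  W1: {{x2},{x3},{x4},{x1,x2},{x1,x3},{x1,x4},{x2,x3},{x2,x4},{x1,x2,x3}}
  W2: {{x3},{x1,x3},{x2,x3},{x1,x2,x3}} {{x4},{x1,x4},{x2,x4}}
  W3: {{x3},{x1,x3},{x2,x3},{x1,x2,x3}}
  W4: {{x1},{x2},{x3},{x1,x2},{x1,x3},{x1,x4},{x2,x3},{x2,x4},{x1,x2,x3}}
  W12: {{x3},{x1,x3},{x2,x3},{x1,x2,x3}} {{x4},{x1,x4},{x2,x4}}
  W13: {{x3},{x1,x3},{x2,x3},{x1,x2,x3}}
  W14: {{x2},{x3},{x1,x2},{x1,x3},{x2,x3},{x2,x4},{x1,x2,x3}} {{x1,x4}}
  W23: {{x3},{x1,x3},{x2,x3},{x1,x2,x3}}
  W24: {{x3},{x1,x3},{x2,x3},{x1,x2,x3}} {{x1,x4}} {{x2,x4}}
  W34: {{x3},{x1,x3},{x2,x3},{x1,x2,x3}}
  W123: {{x3},{x1,x3},{x2,x3},{x1,x2,x3}}
  W124: {{x3},{x1,x3},{x2,x3},{x1,x2,x3}} {{x1,x4}} {{x2,x4}}
  W134: {{x3},{x1,x3},{x2,x3},{x1,x2,x3}}
  W234: {{x3},{x1,x3},{x2,x3},{x1,x2,x3}}
  W1234: {{x3},{x1,x3},{x2,x3},{x1,x2,x3}}
C dims 5,10,6,1; δ0: rk 4, SNF 1^4; δ1: rk 5, SNF 1^5; δ2: rk 1, SNF 1^1
Ȟ^0 = (5 − 4) − 0 = 1, so Ȟ^0 ≅ Z
Ȟ^1 = (10 − 5) − 4 = 1, so Ȟ^1 ≅ Z
Ȟ^2 = (6 − 1) − 5 = 0, so Ȟ^2 ≅ 0

Ȟ^0 = Z, Ȟ^1 = Z and Ȟ^2 = 0


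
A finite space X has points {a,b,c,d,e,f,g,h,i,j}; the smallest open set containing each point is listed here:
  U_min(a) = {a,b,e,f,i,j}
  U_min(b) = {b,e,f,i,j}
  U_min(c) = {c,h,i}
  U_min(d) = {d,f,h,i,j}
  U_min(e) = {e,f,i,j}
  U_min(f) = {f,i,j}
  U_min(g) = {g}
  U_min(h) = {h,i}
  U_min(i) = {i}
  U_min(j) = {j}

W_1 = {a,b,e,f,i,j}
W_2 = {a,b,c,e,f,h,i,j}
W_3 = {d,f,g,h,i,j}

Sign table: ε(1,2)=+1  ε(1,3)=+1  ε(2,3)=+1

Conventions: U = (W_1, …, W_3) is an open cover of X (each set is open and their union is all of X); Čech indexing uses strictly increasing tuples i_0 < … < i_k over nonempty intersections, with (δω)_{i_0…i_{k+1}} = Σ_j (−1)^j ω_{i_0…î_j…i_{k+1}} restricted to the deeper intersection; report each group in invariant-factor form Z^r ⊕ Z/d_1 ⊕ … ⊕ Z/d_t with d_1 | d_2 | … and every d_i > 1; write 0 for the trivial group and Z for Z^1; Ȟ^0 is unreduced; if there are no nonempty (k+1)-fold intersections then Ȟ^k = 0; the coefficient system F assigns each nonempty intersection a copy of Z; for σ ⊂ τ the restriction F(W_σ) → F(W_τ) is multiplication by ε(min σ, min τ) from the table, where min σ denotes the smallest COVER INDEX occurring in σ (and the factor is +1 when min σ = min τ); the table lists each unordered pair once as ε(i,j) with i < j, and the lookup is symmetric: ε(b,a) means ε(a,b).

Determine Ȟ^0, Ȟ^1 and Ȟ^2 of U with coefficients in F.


cover nerve:
  W12={a,b,e,f,i,j} W13={f,i,j} W23={f,h,i,j}
  W123={f,i,j}
C dims 3,3,1; δ0: rk 2, SNF 1^2; δ1: rk 1, SNF 1^1
Ȟ^0: (3−2)−0=1 ⇒ Z
Ȟ^1: (3−1)−2=0 ⇒ 0
Ȟ^2: (1−0)−1=0 ⇒ 0

Ȟ^0 ≅ Z,  Ȟ^1 ≅ 0,  Ȟ^2 ≅ 0


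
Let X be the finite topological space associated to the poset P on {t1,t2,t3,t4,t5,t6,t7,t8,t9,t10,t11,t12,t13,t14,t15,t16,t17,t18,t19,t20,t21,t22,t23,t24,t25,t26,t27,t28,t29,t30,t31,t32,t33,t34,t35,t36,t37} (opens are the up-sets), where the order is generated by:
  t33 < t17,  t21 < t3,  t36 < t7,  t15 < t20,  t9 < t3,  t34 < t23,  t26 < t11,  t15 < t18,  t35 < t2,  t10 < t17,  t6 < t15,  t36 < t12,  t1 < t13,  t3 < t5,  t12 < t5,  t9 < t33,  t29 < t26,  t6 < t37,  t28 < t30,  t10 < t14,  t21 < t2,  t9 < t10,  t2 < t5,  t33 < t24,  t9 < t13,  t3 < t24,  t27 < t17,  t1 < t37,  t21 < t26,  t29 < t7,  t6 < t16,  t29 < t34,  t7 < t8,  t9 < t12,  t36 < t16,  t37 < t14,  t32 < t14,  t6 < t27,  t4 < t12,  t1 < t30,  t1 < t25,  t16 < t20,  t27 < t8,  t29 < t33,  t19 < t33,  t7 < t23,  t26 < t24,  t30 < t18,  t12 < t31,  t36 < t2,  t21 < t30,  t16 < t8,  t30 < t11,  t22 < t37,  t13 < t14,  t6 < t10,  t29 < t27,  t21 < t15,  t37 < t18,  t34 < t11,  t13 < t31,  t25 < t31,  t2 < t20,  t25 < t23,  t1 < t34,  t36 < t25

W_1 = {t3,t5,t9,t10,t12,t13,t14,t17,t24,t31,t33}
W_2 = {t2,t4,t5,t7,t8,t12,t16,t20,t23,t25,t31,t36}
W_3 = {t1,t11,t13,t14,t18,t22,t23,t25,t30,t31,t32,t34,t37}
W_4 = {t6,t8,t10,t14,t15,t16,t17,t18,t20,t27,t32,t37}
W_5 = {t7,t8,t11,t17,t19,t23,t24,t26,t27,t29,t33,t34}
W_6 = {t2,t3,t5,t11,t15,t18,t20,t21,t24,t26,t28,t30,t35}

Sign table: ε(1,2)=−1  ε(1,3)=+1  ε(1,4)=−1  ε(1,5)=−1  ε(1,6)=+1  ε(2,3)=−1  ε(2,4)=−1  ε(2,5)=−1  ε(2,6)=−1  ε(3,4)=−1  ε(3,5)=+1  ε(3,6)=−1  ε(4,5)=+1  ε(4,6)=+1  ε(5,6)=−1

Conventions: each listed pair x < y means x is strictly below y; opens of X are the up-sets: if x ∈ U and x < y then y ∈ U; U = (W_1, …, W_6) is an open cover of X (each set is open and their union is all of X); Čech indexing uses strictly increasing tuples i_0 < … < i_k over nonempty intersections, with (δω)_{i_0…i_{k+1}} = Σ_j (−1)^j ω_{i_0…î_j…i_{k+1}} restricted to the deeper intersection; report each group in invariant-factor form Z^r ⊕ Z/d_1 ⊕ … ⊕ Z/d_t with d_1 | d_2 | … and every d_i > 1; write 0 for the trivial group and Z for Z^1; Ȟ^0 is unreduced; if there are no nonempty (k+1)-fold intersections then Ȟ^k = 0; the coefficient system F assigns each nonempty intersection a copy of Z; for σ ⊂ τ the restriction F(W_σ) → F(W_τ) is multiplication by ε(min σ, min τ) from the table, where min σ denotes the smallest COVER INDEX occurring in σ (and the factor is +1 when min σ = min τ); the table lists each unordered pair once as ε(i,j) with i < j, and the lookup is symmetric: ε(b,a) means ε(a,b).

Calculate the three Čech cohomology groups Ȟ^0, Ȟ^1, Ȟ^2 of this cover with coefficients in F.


nerve simplices:
  W12={t5,t12,t31} W13={t13,t14,t31} W14={t10,t14,t17} W15={t17,t24,t33} W16={t3,t5,t24} W23={t23,t25,t31} W24={t8,t16,t20} W25={t7,t8,t23} W26={t2,t5,t20} W34={t14,t18,t32,t37} W35={t11,t23,t34} W36={t11,t18,t30} W45={t8,t17,t27} W46={t15,t18,t20} W56={t11,t24,t26}
  W123={t31} W126={t5} W134={t14} W145={t17} W156={t24} W235={t23} W245={t8} W246={t20} W346={t18} W356={t11}
C dims 6,15,10; δ0: rk 6, SNF 1^5·2; δ1: rk 9, SNF 1^9
degree 0: 6−6−0 = 0 → Ȟ^0 ≅ 0
degree 1: 15−9−6 = 0 plus torsion [2] → Ȟ^1 ≅ Z/2
degree 2: 10−0−9 = 1 → Ȟ^2 ≅ Z

Ȟ^0(U;F) ≅ 0, Ȟ^1(U;F) ≅ Z/2, Ȟ^2(U;F) ≅ Z


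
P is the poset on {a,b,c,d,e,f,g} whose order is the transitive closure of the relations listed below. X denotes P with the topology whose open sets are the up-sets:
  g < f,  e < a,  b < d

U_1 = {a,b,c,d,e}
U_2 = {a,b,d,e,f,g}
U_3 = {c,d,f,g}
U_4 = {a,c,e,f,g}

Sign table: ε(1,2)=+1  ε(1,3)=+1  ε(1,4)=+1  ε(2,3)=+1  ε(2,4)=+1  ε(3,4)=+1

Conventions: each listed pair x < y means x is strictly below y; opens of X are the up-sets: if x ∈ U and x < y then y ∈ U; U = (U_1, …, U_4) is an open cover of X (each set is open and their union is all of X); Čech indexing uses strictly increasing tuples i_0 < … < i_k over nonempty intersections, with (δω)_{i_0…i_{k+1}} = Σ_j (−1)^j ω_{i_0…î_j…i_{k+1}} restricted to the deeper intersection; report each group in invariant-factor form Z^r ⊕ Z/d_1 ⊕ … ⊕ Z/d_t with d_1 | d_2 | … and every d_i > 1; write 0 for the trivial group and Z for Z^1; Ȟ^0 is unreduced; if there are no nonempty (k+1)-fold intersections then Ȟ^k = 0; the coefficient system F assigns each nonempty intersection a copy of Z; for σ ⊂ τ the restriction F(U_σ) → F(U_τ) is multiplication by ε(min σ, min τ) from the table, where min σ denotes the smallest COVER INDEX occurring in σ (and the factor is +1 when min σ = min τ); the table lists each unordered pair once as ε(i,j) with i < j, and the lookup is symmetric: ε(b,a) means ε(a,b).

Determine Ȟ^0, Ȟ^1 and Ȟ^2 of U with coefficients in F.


nonempty intersections:
  U12={a,b,d,e} U13={c,d} U14={a,c,e} U23={d,f,g} U24={a,e,f,g} U34={c,f,g}
  U123={d} U124={a,e} U134={c} U234={f,g}
C dims 4,6,4; δ0: rk 3, SNF 1^3; δ1: rk 3, SNF 1^3
Ȟ^0: (4−3)−0=1 ⇒ Z
Ȟ^1: (6−3)−3=0 ⇒ 0
Ȟ^2: (4−0)−3=1 ⇒ Z

Ȟ^0(U;F) ≅ Z,  Ȟ^1(U;F) ≅ 0,  Ȟ^2(U;F) ≅ Z


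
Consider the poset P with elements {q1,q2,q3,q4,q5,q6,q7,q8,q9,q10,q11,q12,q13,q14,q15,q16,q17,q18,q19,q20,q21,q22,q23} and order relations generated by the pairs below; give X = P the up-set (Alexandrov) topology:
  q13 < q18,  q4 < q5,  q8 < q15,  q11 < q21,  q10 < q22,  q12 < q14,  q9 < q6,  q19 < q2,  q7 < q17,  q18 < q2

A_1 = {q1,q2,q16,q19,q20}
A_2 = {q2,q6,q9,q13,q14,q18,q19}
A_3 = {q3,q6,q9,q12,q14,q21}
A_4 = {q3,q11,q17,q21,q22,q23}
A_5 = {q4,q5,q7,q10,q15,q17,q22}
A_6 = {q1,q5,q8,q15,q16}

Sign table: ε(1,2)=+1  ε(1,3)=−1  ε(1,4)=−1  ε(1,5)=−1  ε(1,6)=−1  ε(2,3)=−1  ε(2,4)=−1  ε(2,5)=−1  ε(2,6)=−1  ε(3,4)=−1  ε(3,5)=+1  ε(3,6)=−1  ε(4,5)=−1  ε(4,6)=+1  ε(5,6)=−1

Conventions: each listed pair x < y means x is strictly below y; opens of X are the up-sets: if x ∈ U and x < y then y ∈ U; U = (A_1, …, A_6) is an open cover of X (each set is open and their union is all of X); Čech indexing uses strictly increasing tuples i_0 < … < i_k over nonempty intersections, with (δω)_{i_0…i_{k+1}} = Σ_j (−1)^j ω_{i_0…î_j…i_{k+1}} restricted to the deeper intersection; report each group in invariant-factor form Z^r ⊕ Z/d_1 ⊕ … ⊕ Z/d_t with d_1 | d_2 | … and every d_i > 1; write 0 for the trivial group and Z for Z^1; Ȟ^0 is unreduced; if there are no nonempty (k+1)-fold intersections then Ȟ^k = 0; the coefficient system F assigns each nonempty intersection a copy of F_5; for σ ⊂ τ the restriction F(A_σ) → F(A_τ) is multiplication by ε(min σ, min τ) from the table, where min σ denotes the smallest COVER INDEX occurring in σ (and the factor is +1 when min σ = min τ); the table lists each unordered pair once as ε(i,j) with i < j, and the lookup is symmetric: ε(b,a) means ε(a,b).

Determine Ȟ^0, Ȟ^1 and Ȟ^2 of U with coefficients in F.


Ȟ^0 = 0, Ȟ^1 = 0, Ȟ^2 = 0

nerve of the cover:
  A12={q2,q19} A16={q1,q16} A23={q6,q9,q14} A34={q3,q21} A45={q17,q22} A56={q5,q15}
C dims 6,6; δ0: rk_F5 6
Ȟ^0 = (6 − 6) − 0 = 0, so Ȟ^0 ≅ 0
Ȟ^1 = (6 − 0) − 6 = 0, so Ȟ^1 ≅ 0
Ȟ^2 = (0 − 0) − 0 = 0, so Ȟ^2 ≅ 0


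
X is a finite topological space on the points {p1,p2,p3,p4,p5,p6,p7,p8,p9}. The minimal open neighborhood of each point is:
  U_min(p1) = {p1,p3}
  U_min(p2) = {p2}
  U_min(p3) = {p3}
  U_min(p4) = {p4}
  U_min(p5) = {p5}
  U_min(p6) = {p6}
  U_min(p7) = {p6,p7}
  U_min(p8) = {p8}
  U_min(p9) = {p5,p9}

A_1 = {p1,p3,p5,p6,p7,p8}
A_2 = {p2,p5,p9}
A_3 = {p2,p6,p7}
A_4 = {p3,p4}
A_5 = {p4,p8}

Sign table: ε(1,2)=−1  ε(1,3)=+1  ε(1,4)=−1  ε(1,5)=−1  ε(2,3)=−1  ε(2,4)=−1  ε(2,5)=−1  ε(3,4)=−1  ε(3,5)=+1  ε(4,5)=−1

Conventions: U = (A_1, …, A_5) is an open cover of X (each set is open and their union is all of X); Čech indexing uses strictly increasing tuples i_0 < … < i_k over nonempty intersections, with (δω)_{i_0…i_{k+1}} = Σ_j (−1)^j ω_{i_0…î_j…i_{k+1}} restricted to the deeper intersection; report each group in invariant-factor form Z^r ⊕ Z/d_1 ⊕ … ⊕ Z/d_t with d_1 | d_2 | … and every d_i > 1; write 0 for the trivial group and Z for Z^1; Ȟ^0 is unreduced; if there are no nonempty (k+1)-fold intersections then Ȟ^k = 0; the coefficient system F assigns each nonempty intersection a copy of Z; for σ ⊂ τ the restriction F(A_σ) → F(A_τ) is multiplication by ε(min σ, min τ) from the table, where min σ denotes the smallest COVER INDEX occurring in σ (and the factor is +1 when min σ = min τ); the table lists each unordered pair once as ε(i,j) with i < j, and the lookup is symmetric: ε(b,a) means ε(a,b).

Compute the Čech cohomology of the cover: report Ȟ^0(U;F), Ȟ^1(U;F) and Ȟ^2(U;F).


nerve simplices:
  A12={p5} A13={p6,p7} A14={p3} A15={p8} A23={p2} A45={p4}
C dims 5,6; δ0: rk 5, SNF 1^4·2
degree 0: 5−5−0 = 0 → Ȟ^0 ≅ 0
degree 1: 6−0−5 = 1 plus torsion [2] → Ȟ^1 ≅ Z ⊕ Z/2
degree 2: 0−0−0 = 0 → Ȟ^2 ≅ 0

Ȟ^0 = 0, Ȟ^1 = Z ⊕ Z/2 and Ȟ^2 = 0


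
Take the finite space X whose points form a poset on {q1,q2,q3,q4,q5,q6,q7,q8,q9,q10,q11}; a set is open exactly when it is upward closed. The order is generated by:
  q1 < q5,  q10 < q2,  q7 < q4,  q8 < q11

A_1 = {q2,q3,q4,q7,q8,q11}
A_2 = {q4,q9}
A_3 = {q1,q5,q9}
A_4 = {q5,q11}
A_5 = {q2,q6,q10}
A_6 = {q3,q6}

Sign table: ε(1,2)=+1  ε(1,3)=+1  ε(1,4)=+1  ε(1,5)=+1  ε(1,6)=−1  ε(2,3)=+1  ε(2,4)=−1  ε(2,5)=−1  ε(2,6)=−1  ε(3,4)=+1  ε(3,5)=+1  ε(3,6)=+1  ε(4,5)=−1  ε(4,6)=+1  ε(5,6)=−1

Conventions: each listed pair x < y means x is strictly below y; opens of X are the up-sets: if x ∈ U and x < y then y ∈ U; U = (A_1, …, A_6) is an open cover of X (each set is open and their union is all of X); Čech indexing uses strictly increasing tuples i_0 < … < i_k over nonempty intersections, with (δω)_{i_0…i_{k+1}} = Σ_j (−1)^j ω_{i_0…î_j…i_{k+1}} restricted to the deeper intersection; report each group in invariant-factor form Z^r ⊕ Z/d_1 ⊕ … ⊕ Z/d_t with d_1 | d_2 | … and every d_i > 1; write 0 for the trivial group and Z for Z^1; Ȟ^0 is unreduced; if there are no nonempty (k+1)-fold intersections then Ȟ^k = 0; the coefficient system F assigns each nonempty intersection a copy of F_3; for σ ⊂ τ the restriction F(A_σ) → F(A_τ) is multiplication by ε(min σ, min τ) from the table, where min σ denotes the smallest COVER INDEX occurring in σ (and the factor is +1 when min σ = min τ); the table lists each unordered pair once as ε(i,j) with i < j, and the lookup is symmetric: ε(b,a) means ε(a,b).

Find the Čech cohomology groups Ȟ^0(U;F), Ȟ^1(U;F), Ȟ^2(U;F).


intersection data:
  A12={q4} A14={q11} A15={q2} A16={q3} A23={q9} A34={q5} A56={q6}
C dims 6,7; δ0: rk_F3 5
Ȟ^0 = (6 − 5) − 0 = 1, so Ȟ^0 ≅ Z/3
Ȟ^1 = (7 − 0) − 5 = 2, so Ȟ^1 ≅ Z/3 ⊕ Z/3
Ȟ^2 = (0 − 0) − 0 = 0, so Ȟ^2 ≅ 0

Ȟ^0(U;F) ≅ Z/3, Ȟ^1(U;F) ≅ Z/3 ⊕ Z/3 and Ȟ^2(U;F) ≅ 0


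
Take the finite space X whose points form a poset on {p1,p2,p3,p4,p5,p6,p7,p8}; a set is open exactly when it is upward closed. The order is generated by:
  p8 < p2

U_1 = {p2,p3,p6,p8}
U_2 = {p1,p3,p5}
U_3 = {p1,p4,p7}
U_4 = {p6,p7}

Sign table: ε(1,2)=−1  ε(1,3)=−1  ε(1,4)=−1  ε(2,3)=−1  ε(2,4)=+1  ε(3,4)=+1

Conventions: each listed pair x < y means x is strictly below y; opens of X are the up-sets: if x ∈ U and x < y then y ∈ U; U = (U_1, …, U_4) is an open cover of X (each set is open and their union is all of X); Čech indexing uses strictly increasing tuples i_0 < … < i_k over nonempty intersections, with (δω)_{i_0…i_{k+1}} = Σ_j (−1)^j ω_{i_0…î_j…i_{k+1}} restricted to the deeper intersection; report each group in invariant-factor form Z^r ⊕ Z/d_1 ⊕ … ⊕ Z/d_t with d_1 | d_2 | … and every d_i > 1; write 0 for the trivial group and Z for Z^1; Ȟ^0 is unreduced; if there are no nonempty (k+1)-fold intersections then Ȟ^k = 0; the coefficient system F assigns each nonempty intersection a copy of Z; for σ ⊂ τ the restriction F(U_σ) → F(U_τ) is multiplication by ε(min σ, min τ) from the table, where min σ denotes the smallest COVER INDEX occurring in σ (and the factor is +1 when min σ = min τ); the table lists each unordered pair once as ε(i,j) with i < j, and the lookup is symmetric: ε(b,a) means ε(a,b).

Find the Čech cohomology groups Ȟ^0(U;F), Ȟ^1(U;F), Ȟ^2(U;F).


Ȟ^0(U;F) ≅ 0, Ȟ^1(U;F) ≅ Z/2 and Ȟ^2(U;F) ≅ 0

cover nerve:
  U12={p3} U14={p6} U23={p1} U34={p7}
C dims 4,4; δ0: rk 4, SNF 1^3·2
Ȟ^0: (4−4)−0=0 ⇒ 0
Ȟ^1: (4−0)−4=0 plus torsion [2] ⇒ Z/2
Ȟ^2: (0−0)−0=0 ⇒ 0


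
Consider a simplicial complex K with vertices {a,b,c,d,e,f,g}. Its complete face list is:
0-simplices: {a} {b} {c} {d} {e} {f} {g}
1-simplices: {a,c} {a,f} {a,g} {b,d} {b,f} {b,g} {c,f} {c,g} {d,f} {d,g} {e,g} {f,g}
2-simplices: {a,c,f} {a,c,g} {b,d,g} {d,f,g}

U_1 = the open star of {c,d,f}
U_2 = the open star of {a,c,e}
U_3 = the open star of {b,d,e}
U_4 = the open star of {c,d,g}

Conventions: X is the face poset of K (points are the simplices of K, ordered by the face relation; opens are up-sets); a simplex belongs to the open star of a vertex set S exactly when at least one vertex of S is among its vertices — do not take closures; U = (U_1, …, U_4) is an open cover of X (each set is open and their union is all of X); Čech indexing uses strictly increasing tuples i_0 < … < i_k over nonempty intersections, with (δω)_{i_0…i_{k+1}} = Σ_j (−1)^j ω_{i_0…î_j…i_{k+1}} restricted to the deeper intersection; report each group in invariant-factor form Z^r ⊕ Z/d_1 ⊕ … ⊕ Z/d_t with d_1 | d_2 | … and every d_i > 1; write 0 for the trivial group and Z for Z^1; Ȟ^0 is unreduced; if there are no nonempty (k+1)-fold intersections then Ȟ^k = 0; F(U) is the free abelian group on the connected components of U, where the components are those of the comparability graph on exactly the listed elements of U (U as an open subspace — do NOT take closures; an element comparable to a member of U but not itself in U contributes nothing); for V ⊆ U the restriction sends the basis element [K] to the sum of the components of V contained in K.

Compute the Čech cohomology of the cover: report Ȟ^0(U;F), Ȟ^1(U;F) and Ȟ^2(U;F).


Ȟ^0(U;F) ≅ Z,  Ȟ^1(U;F) ≅ Z^2,  Ȟ^2(U;F) ≅ 0

nerve of the cover:
  U1={{c},{d},{f},{a,c},{a,f},{b,d},{b,f},{c,f},{c,g},{d,f},{d,g},{f,g},{a,c,f},{a,c,g},{b,d,g},{d,f,g}} U2={{a},{c},{e},{a,c},{a,f},{a,g},{c,f},{c,g},{e,g},{a,c,f},{a,c,g}} U3={{b},{d},{e},{b,d},{b,f},{b,g},{d,f},{d,g},{e,g},{b,d,g},{d,f,g}} U4={{c},{d},{g},{a,c},{a,g},{b,d},{b,g},{c,f},{c,g},{d,f},{d,g},{e,g},{f,g},{a,c,f},{a,c,g},{b,d,g},{d,f,g}}
  U12={{c},{a,c},{a,f},{c,f},{c,g},{a,c,f},{a,c,g}} U13={{d},{b,d},{b,f},{d,f},{d,g},{b,d,g},{d,f,g}} U14={{c},{d},{a,c},{b,d},{c,f},{c,g},{d,f},{d,g},{f,g},{a,c,f},{a,c,g},{b,d,g},{d,f,g}} U23={{e},{e,g}} U24={{c},{a,c},{a,g},{c,f},{c,g},{e,g},{a,c,f},{a,c,g}} U34={{d},{b,d},{b,g},{d,f},{d,g},{e,g},{b,d,g},{d,f,g}}
  U124={{c},{a,c},{c,f},{c,g},{a,c,f},{a,c,g}} U134={{d},{b,d},{d,f},{d,g},{b,d,g},{d,f,g}} U234={{e,g}}
components per intersection:
  U1: {{c},{d},{f},{a,c},{a,f},{b,d},{b,f},{c,f},{c,g},{d,f},{d,g},{f,g},{a,c,f},{a,c,g},{b,d,g},{d,f,g}}
  U2: {{a},{c},{a,c},{a,f},{a,g},{c,f},{c,g},{a,c,f},{a,c,g}} {{e},{e,g}}
  U3: {{b},{d},{b,d},{b,f},{b,g},{d,f},{d,g},{b,d,g},{d,f,g}} {{e},{e,g}}
  U4: {{c},{d},{g},{a,c},{a,g},{b,d},{b,g},{c,f},{c,g},{d,f},{d,g},{e,g},{f,g},{a,c,f},{a,c,g},{b,d,g},{d,f,g}}
  U12: {{c},{a,c},{a,f},{c,f},{c,g},{a,c,f},{a,c,g}}
  U13: {{d},{b,d},{d,f},{d,g},{b,d,g},{d,f,g}} {{b,f}}
  U14: {{c},{a,c},{c,f},{c,g},{a,c,f},{a,c,g}} {{d},{b,d},{d,f},{d,g},{f,g},{b,d,g},{d,f,g}}
  U23: {{e},{e,g}}
  U24: {{c},{a,c},{a,g},{c,f},{c,g},{a,c,f},{a,c,g}} {{e,g}}
  U34: {{d},{b,d},{b,g},{d,f},{d,g},{b,d,g},{d,f,g}} {{e,g}}
  U124: {{c},{a,c},{c,f},{c,g},{a,c,f},{a,c,g}}
  U134: {{d},{b,d},{d,f},{d,g},{b,d,g},{d,f,g}}
  U234: {{e,g}}
C dims 6,10,3; δ0: rk 5, SNF 1^5; δ1: rk 3, SNF 1^3
Ȟ^0 = (6 − 5) − 0 = 1, so Ȟ^0 ≅ Z
Ȟ^1 = (10 − 3) − 5 = 2, so Ȟ^1 ≅ Z^2
Ȟ^2 = (3 − 0) − 3 = 0, so Ȟ^2 ≅ 0


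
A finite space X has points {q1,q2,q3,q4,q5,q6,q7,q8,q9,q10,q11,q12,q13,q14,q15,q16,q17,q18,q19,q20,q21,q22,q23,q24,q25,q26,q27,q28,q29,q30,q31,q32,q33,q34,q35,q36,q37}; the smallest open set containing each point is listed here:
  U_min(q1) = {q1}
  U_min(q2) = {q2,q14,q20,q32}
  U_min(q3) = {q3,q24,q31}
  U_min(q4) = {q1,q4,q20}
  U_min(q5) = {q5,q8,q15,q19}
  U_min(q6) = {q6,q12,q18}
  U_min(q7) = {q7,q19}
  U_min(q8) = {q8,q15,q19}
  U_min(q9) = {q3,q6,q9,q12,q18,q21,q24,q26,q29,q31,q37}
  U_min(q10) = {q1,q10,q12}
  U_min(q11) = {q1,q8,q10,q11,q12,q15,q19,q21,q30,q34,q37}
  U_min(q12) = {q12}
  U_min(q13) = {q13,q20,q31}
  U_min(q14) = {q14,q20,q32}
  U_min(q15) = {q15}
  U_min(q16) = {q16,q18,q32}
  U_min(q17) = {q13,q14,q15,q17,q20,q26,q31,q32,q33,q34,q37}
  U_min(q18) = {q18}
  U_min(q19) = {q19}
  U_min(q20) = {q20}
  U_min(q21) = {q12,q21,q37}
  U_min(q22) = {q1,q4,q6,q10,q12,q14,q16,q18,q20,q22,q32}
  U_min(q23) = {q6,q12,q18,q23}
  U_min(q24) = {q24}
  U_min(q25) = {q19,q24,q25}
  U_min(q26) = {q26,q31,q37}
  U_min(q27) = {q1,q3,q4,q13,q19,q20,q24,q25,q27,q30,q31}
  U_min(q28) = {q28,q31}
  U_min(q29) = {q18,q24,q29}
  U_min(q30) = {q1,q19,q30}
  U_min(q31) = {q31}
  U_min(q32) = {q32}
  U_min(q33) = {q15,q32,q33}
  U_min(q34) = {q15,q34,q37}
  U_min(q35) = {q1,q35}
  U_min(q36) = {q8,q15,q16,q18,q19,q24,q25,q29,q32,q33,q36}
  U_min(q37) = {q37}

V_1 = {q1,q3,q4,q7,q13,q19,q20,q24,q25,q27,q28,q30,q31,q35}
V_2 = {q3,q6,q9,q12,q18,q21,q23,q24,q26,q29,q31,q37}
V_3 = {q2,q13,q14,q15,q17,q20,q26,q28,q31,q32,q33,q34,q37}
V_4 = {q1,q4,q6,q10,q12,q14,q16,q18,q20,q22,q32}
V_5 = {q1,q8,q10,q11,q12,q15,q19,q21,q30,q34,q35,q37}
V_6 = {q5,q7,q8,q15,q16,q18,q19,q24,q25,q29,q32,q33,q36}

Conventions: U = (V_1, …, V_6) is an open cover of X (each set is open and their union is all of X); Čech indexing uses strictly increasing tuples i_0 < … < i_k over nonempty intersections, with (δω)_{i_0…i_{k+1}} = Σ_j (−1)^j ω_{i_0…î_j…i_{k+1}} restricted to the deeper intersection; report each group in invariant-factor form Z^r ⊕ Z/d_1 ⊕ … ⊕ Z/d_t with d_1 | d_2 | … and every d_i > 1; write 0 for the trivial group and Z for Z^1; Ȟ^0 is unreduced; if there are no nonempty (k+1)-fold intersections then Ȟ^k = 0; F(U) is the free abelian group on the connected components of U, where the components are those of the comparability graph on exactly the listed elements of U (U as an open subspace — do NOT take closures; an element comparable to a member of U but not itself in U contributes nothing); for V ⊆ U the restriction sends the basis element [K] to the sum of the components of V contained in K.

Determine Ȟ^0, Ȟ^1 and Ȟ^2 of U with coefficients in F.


nerve of the cover:
  V12={q3,q24,q31} V13={q13,q20,q28,q31} V14={q1,q4,q20} V15={q1,q19,q30,q35} V16={q7,q19,q24,q25} V23={q26,q31,q37} V24={q6,q12,q18} V25={q12,q21,q37} V26={q18,q24,q29} V34={q14,q20,q32} V35={q15,q34,q37} V36={q15,q32,q33} V45={q1,q10,q12} V46={q16,q18,q32} V56={q8,q15,q19}
  V123={q31} V126={q24} V134={q20} V145={q1} V156={q19} V235={q37} V245={q12} V246={q18} V346={q32} V356={q15}
components per intersection:
  V1: {q1,q3,q4,q7,q13,q19,q20,q24,q25,q27,q28,q30,q31,q35}
  V2: {q3,q6,q9,q12,q18,q21,q23,q24,q26,q29,q31,q37}
  V3: {q2,q13,q14,q15,q17,q20,q26,q28,q31,q32,q33,q34,q37}
  V4: {q1,q4,q6,q10,q12,q14,q16,q18,q20,q22,q32}
  V5: {q1,q8,q10,q11,q12,q15,q19,q21,q30,q34,q35,q37}
  V6: {q5,q7,q8,q15,q16,q18,q19,q24,q25,q29,q32,q33,q36}
  V12: {q3,q24,q31}
  V13: {q13,q20,q28,q31}
  V14: {q1,q4,q20}
  V15: {q1,q19,q30,q35}
  V16: {q7,q19,q24,q25}
  V23: {q26,q31,q37}
  V24: {q6,q12,q18}
  V25: {q12,q21,q37}
  V26: {q18,q24,q29}
  V34: {q14,q20,q32}
  V35: {q15,q34,q37}
  V36: {q15,q32,q33}
  V45: {q1,q10,q12}
  V46: {q16,q18,q32}
  V56: {q8,q15,q19}
  V123: {q31}
  V126: {q24}
  V134: {q20}
  V145: {q1}
  V156: {q19}
  V235: {q37}
  V245: {q12}
  V246: {q18}
  V346: {q32}
  V356: {q15}
C dims 6,15,10; δ0: rk 5, SNF 1^5; δ1: rk 10, SNF 1^9·2
Ȟ^0 = (6 − 5) − 0 = 1, so Ȟ^0 ≅ Z
Ȟ^1 = (15 − 10) − 5 = 0, so Ȟ^1 ≅ 0
Ȟ^2 = (10 − 0) − 10 = 0 plus torsion [2], so Ȟ^2 ≅ Z/2

Ȟ^0 = Z, Ȟ^1 = 0, Ȟ^2 = Z/2
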